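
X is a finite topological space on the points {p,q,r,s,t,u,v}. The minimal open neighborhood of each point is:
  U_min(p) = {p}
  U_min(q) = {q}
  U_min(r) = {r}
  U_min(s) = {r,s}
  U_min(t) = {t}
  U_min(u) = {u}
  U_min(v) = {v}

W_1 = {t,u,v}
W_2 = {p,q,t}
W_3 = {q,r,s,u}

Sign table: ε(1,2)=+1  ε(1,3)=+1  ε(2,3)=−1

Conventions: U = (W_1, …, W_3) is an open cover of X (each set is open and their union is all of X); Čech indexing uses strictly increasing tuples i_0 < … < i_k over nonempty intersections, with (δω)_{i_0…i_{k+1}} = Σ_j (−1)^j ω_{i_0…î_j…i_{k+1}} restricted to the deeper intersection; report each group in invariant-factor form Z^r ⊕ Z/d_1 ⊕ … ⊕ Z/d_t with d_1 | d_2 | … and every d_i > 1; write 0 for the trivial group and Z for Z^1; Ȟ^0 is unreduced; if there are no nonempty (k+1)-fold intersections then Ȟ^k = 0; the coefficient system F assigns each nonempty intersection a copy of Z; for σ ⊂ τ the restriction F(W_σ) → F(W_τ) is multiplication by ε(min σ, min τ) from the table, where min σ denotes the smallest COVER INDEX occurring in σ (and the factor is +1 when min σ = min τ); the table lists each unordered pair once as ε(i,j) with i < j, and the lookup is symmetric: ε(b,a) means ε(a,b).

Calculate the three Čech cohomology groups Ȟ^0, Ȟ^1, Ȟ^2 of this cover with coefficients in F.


nerve of the cover:
  W12={t} W13={u} W23={q}
C dims 3,3; δ0: rk 3, SNF 1^2·2
Ȟ^0 = (3 − 3) − 0 = 0, so Ȟ^0 ≅ 0
Ȟ^1 = (3 − 0) − 3 = 0 plus torsion [2], so Ȟ^1 ≅ Z/2
Ȟ^2 = (0 − 0) − 0 = 0, so Ȟ^2 ≅ 0

Ȟ^0 ≅ 0, Ȟ^1 ≅ Z/2 and Ȟ^2 ≅ 0


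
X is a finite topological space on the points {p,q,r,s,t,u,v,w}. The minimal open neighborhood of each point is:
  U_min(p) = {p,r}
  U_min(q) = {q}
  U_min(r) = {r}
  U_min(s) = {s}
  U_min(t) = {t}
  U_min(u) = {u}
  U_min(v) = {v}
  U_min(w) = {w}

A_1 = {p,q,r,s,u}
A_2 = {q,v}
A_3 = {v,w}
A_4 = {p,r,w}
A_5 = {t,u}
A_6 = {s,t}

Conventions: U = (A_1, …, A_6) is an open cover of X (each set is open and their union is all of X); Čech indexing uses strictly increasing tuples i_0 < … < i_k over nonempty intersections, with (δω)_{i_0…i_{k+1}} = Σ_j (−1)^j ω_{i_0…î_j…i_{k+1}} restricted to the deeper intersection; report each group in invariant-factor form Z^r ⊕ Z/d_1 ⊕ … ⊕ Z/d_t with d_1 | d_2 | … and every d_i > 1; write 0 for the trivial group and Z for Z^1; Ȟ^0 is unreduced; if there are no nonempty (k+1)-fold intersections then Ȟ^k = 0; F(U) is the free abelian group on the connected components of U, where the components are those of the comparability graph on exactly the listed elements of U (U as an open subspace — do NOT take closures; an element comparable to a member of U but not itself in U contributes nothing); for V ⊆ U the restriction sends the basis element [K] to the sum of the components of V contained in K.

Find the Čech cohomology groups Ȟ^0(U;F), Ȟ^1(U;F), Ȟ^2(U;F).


Ȟ^0 = Z^7, Ȟ^1 = 0 and Ȟ^2 = 0

cover nerve:
  A12={q} A14={p,r} A15={u} A16={s} A23={v} A34={w} A56={t}
components per intersection:
  A1: {p,r} {q} {s} {u}
  A2: {q} {v}
  A3: {v} {w}
  A4: {p,r} {w}
  A5: {t} {u}
  A6: {s} {t}
  A12: {q}
  A14: {p,r}
  A15: {u}
  A16: {s}
  A23: {v}
  A34: {w}
  A56: {t}
C dims 14,7; δ0: rk 7, SNF 1^7
Ȟ^0: (14−7)−0=7 ⇒ Z^7
Ȟ^1: (7−0)−7=0 ⇒ 0
Ȟ^2: (0−0)−0=0 ⇒ 0


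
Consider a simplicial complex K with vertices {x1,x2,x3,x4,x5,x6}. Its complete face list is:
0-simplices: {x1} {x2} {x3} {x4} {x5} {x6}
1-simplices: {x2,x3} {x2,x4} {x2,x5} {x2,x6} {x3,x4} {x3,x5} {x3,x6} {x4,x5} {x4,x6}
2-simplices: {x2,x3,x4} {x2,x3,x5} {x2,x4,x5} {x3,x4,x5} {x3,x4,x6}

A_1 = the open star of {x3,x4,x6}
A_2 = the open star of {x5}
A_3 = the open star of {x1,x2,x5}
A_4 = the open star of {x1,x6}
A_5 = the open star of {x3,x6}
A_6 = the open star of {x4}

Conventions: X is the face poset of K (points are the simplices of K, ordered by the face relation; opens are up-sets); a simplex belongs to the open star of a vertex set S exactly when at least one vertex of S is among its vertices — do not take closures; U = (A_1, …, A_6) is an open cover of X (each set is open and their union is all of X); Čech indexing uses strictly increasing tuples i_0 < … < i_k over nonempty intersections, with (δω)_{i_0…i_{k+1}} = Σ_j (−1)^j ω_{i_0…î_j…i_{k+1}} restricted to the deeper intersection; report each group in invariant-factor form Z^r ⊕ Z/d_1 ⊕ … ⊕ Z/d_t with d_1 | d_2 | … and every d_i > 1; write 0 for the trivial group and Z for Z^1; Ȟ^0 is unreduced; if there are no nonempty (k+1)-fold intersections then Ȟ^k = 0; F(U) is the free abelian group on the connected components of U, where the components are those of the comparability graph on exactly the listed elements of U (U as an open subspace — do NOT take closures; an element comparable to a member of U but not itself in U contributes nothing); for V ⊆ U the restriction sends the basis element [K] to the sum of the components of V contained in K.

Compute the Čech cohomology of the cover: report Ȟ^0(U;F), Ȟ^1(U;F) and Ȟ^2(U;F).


Ȟ^0 ≅ Z^2, Ȟ^1 ≅ Z, Ȟ^2 ≅ 0

nonempty intersections:
  A1={{x3},{x4},{x6},{x2,x3},{x2,x4},{x2,x6},{x3,x4},{x3,x5},{x3,x6},{x4,x5},{x4,x6},{x2,x3,x4},{x2,x3,x5},{x2,x4,x5},{x3,x4,x5},{x3,x4,x6}} A2={{x5},{x2,x5},{x3,x5},{x4,x5},{x2,x3,x5},{x2,x4,x5},{x3,x4,x5}} A3={{x1},{x2},{x5},{x2,x3},{x2,x4},{x2,x5},{x2,x6},{x3,x5},{x4,x5},{x2,x3,x4},{x2,x3,x5},{x2,x4,x5},{x3,x4,x5}} A4={{x1},{x6},{x2,x6},{x3,x6},{x4,x6},{x3,x4,x6}} A5={{x3},{x6},{x2,x3},{x2,x6},{x3,x4},{x3,x5},{x3,x6},{x4,x6},{x2,x3,x4},{x2,x3,x5},{x3,x4,x5},{x3,x4,x6}} A6={{x4},{x2,x4},{x3,x4},{x4,x5},{x4,x6},{x2,x3,x4},{x2,x4,x5},{x3,x4,x5},{x3,x4,x6}}
  A12={{x3,x5},{x4,x5},{x2,x3,x5},{x2,x4,x5},{x3,x4,x5}} A13={{x2,x3},{x2,x4},{x2,x6},{x3,x5},{x4,x5},{x2,x3,x4},{x2,x3,x5},{x2,x4,x5},{x3,x4,x5}} A14={{x6},{x2,x6},{x3,x6},{x4,x6},{x3,x4,x6}} A15={{x3},{x6},{x2,x3},{x2,x6},{x3,x4},{x3,x5},{x3,x6},{x4,x6},{x2,x3,x4},{x2,x3,x5},{x3,x4,x5},{x3,x4,x6}} A16={{x4},{x2,x4},{x3,x4},{x4,x5},{x4,x6},{x2,x3,x4},{x2,x4,x5},{x3,x4,x5},{x3,x4,x6}} A23={{x5},{x2,x5},{x3,x5},{x4,x5},{x2,x3,x5},{x2,x4,x5},{x3,x4,x5}} A25={{x3,x5},{x2,x3,x5},{x3,x4,x5}} A26={{x4,x5},{x2,x4,x5},{x3,x4,x5}} A34={{x1},{x2,x6}} A35={{x2,x3},{x2,x6},{x3,x5},{x2,x3,x4},{x2,x3,x5},{x3,x4,x5}} A36={{x2,x4},{x4,x5},{x2,x3,x4},{x2,x4,x5},{x3,x4,x5}} A45={{x6},{x2,x6},{x3,x6},{x4,x6},{x3,x4,x6}} A46={{x4,x6},{x3,x4,x6}} A56={{x3,x4},{x4,x6},{x2,x3,x4},{x3,x4,x5},{x3,x4,x6}}
  A123={{x3,x5},{x4,x5},{x2,x3,x5},{x2,x4,x5},{x3,x4,x5}} A125={{x3,x5},{x2,x3,x5},{x3,x4,x5}} A126={{x4,x5},{x2,x4,x5},{x3,x4,x5}} A134={{x2,x6}} A135={{x2,x3},{x2,x6},{x3,x5},{x2,x3,x4},{x2,x3,x5},{x3,x4,x5}} A136={{x2,x4},{x4,x5},{x2,x3,x4},{x2,x4,x5},{x3,x4,x5}} A145={{x6},{x2,x6},{x3,x6},{x4,x6},{x3,x4,x6}} A146={{x4,x6},{x3,x4,x6}} A156={{x3,x4},{x4,x6},{x2,x3,x4},{x3,x4,x5},{x3,x4,x6}} A235={{x3,x5},{x2,x3,x5},{x3,x4,x5}} A236={{x4,x5},{x2,x4,x5},{x3,x4,x5}} A256={{x3,x4,x5}} A345={{x2,x6}} A356={{x2,x3,x4},{x3,x4,x5}} A456={{x4,x6},{x3,x4,x6}}
  A1235={{x3,x5},{x2,x3,x5},{x3,x4,x5}} A1236={{x4,x5},{x2,x4,x5},{x3,x4,x5}} A1256={{x3,x4,x5}} A1345={{x2,x6}} A1356={{x2,x3,x4},{x3,x4,x5}} A1456={{x4,x6},{x3,x4,x6}} A2356={{x3,x4,x5}}
  A12356={{x3,x4,x5}}
components per intersection:
  A1: {{x3},{x4},{x6},{x2,x3},{x2,x4},{x2,x6},{x3,x4},{x3,x5},{x3,x6},{x4,x5},{x4,x6},{x2,x3,x4},{x2,x3,x5},{x2,x4,x5},{x3,x4,x5},{x3,x4,x6}}
  A2: {{x5},{x2,x5},{x3,x5},{x4,x5},{x2,x3,x5},{x2,x4,x5},{x3,x4,x5}}
  A3: {{x1}} {{x2},{x5},{x2,x3},{x2,x4},{x2,x5},{x2,x6},{x3,x5},{x4,x5},{x2,x3,x4},{x2,x3,x5},{x2,x4,x5},{x3,x4,x5}}
  A4: {{x1}} {{x6},{x2,x6},{x3,x6},{x4,x6},{x3,x4,x6}}
  A5: {{x3},{x6},{x2,x3},{x2,x6},{x3,x4},{x3,x5},{x3,x6},{x4,x6},{x2,x3,x4},{x2,x3,x5},{x3,x4,x5},{x3,x4,x6}}
  A6: {{x4},{x2,x4},{x3,x4},{x4,x5},{x4,x6},{x2,x3,x4},{x2,x4,x5},{x3,x4,x5},{x3,x4,x6}}
  A12: {{x3,x5},{x4,x5},{x2,x3,x5},{x2,x4,x5},{x3,x4,x5}}
  A13: {{x2,x3},{x2,x4},{x3,x5},{x4,x5},{x2,x3,x4},{x2,x3,x5},{x2,x4,x5},{x3,x4,x5}} {{x2,x6}}
  A14: {{x6},{x2,x6},{x3,x6},{x4,x6},{x3,x4,x6}}
  A15: {{x3},{x6},{x2,x3},{x2,x6},{x3,x4},{x3,x5},{x3,x6},{x4,x6},{x2,x3,x4},{x2,x3,x5},{x3,x4,x5},{x3,x4,x6}}
  A16: {{x4},{x2,x4},{x3,x4},{x4,x5},{x4,x6},{x2,x3,x4},{x2,x4,x5},{x3,x4,x5},{x3,x4,x6}}
  A23: {{x5},{x2,x5},{x3,x5},{x4,x5},{x2,x3,x5},{x2,x4,x5},{x3,x4,x5}}
  A25: {{x3,x5},{x2,x3,x5},{x3,x4,x5}}
  A26: {{x4,x5},{x2,x4,x5},{x3,x4,x5}}
  A34: {{x1}} {{x2,x6}}
  A35: {{x2,x3},{x3,x5},{x2,x3,x4},{x2,x3,x5},{x3,x4,x5}} {{x2,x6}}
  A36: {{x2,x4},{x4,x5},{x2,x3,x4},{x2,x4,x5},{x3,x4,x5}}
  A45: {{x6},{x2,x6},{x3,x6},{x4,x6},{x3,x4,x6}}
  A46: {{x4,x6},{x3,x4,x6}}
  A56: {{x3,x4},{x4,x6},{x2,x3,x4},{x3,x4,x5},{x3,x4,x6}}
  A123: {{x3,x5},{x4,x5},{x2,x3,x5},{x2,x4,x5},{x3,x4,x5}}
  A125: {{x3,x5},{x2,x3,x5},{x3,x4,x5}}
  A126: {{x4,x5},{x2,x4,x5},{x3,x4,x5}}
  A134: {{x2,x6}}
  A135: {{x2,x3},{x3,x5},{x2,x3,x4},{x2,x3,x5},{x3,x4,x5}} {{x2,x6}}
  A136: {{x2,x4},{x4,x5},{x2,x3,x4},{x2,x4,x5},{x3,x4,x5}}
  A145: {{x6},{x2,x6},{x3,x6},{x4,x6},{x3,x4,x6}}
  A146: {{x4,x6},{x3,x4,x6}}
  A156: {{x3,x4},{x4,x6},{x2,x3,x4},{x3,x4,x5},{x3,x4,x6}}
  A235: {{x3,x5},{x2,x3,x5},{x3,x4,x5}}
  A236: {{x4,x5},{x2,x4,x5},{x3,x4,x5}}
  A256: {{x3,x4,x5}}
  A345: {{x2,x6}}
  A356: {{x2,x3,x4}} {{x3,x4,x5}}
  A456: {{x4,x6},{x3,x4,x6}}
  A1235: {{x3,x5},{x2,x3,x5},{x3,x4,x5}}
  A1236: {{x4,x5},{x2,x4,x5},{x3,x4,x5}}
  A1256: {{x3,x4,x5}}
  A1345: {{x2,x6}}
  A1356: {{x2,x3,x4}} {{x3,x4,x5}}
  A1456: {{x4,x6},{x3,x4,x6}}
  A2356: {{x3,x4,x5}}
  A12356: {{x3,x4,x5}}
C dims 8,17,17,8; δ0: rk 6, SNF 1^6; δ1: rk 10, SNF 1^10; δ2: rk 7, SNF 1^7
Ȟ^0: (8−6)−0=2 ⇒ Z^2
Ȟ^1: (17−10)−6=1 ⇒ Z
Ȟ^2: (17−7)−10=0 ⇒ 0


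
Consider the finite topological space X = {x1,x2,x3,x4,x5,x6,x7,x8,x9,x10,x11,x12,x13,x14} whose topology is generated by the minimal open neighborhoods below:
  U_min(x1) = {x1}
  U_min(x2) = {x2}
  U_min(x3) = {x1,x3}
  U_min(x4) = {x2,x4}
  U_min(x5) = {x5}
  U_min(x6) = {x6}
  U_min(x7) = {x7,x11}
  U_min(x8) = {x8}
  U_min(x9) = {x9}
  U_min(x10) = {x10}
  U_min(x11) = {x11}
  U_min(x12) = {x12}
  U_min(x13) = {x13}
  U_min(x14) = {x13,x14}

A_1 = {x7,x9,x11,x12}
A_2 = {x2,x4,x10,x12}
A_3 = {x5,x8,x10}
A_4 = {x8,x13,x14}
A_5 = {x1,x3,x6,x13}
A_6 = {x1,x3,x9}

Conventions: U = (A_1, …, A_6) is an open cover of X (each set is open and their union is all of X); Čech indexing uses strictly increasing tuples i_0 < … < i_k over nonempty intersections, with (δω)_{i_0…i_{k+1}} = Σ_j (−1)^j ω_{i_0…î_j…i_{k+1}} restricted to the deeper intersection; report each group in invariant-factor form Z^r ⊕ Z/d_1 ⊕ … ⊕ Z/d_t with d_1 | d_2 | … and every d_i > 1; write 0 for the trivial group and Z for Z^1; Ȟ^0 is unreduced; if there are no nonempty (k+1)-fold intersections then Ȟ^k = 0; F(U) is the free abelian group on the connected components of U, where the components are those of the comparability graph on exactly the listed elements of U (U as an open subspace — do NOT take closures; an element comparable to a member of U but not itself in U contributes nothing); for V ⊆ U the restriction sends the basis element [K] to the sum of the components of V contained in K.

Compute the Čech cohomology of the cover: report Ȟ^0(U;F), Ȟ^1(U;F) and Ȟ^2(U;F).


cover nerve:
  A12={x12} A16={x9} A23={x10} A34={x8} A45={x13} A56={x1,x3}
components per intersection:
  A1: {x7,x11} {x9} {x12}
  A2: {x2,x4} {x10} {x12}
  A3: {x5} {x8} {x10}
  A4: {x8} {x13,x14}
  A5: {x1,x3} {x6} {x13}
  A6: {x1,x3} {x9}
  A12: {x12}
  A16: {x9}
  A23: {x10}
  A34: {x8}
  A45: {x13}
  A56: {x1,x3}
C dims 16,6; δ0: rk 6, SNF 1^6
Ȟ^0: (16−6)−0=10 ⇒ Z^10
Ȟ^1: (6−0)−6=0 ⇒ 0
Ȟ^2: (0−0)−0=0 ⇒ 0

Ȟ^0 = Z^10, Ȟ^1 = 0 and Ȟ^2 = 0


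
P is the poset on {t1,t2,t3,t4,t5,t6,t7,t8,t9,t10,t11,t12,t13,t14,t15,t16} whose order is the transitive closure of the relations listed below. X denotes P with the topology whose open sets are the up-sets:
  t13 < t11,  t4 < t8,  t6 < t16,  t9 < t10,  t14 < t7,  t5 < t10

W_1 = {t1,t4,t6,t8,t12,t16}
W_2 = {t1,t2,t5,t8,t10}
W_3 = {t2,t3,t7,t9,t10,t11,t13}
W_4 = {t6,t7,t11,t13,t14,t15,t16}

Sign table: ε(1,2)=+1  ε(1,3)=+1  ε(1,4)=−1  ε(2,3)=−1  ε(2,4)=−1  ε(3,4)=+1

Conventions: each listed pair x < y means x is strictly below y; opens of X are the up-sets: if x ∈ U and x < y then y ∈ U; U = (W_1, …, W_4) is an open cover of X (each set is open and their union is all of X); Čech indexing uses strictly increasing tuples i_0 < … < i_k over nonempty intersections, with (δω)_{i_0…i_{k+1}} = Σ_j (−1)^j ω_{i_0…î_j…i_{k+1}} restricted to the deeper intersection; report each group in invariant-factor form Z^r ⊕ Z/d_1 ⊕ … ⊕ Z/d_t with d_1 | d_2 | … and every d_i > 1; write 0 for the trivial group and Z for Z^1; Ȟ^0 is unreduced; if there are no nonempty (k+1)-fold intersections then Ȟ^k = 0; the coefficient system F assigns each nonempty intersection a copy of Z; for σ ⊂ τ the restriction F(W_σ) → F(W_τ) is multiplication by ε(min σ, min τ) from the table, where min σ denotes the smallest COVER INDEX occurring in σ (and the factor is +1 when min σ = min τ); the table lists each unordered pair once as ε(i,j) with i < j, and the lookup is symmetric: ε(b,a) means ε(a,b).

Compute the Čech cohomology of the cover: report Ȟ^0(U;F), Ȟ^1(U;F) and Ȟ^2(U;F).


Ȟ^0 ≅ Z, Ȟ^1 ≅ Z, Ȟ^2 ≅ 0

nonempty overlaps:
  W12={t1,t8} W14={t6,t16} W23={t2,t10} W34={t7,t11,t13}
C dims 4,4; δ0: rk 3, SNF 1^3
degree 0: 4−3−0 = 1 → Ȟ^0 ≅ Z
degree 1: 4−0−3 = 1 → Ȟ^1 ≅ Z
degree 2: 0−0−0 = 0 → Ȟ^2 ≅ 0


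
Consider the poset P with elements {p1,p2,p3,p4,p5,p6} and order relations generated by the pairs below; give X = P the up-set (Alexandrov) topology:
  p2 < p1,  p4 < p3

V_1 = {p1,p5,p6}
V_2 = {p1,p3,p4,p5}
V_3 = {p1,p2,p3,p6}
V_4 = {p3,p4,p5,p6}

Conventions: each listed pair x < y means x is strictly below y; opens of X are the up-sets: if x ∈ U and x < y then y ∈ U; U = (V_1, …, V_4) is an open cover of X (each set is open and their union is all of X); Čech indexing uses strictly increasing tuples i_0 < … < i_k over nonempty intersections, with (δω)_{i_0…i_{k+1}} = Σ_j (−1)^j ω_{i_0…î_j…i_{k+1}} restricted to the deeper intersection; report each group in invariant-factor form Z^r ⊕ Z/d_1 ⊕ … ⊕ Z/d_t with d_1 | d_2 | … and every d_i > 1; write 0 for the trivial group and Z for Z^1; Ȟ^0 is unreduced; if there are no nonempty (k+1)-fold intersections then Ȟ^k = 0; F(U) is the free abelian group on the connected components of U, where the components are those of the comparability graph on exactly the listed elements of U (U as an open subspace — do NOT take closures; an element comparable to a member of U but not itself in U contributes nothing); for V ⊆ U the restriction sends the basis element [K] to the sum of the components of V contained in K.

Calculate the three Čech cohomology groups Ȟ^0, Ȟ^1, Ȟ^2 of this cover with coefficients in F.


nonempty overlaps:
  V12={p1,p5} V13={p1,p6} V14={p5,p6} V23={p1,p3} V24={p3,p4,p5} V34={p3,p6}
  V123={p1} V124={p5} V134={p6} V234={p3}
components per intersection:
  V1: {p1} {p5} {p6}
  V2: {p1} {p3,p4} {p5}
  V3: {p1,p2} {p3} {p6}
  V4: {p3,p4} {p5} {p6}
  V12: {p1} {p5}
  V13: {p1} {p6}
  V14: {p5} {p6}
  V23: {p1} {p3}
  V24: {p3,p4} {p5}
  V34: {p3} {p6}
  V123: {p1}
  V124: {p5}
  V134: {p6}
  V234: {p3}
C dims 12,12,4; δ0: rk 8, SNF 1^8; δ1: rk 4, SNF 1^4
degree 0: 12−8−0 = 4 → Ȟ^0 ≅ Z^4
degree 1: 12−4−8 = 0 → Ȟ^1 ≅ 0
degree 2: 4−0−4 = 0 → Ȟ^2 ≅ 0

Ȟ^0 ≅ Z^4, Ȟ^1 ≅ 0 and Ȟ^2 ≅ 0


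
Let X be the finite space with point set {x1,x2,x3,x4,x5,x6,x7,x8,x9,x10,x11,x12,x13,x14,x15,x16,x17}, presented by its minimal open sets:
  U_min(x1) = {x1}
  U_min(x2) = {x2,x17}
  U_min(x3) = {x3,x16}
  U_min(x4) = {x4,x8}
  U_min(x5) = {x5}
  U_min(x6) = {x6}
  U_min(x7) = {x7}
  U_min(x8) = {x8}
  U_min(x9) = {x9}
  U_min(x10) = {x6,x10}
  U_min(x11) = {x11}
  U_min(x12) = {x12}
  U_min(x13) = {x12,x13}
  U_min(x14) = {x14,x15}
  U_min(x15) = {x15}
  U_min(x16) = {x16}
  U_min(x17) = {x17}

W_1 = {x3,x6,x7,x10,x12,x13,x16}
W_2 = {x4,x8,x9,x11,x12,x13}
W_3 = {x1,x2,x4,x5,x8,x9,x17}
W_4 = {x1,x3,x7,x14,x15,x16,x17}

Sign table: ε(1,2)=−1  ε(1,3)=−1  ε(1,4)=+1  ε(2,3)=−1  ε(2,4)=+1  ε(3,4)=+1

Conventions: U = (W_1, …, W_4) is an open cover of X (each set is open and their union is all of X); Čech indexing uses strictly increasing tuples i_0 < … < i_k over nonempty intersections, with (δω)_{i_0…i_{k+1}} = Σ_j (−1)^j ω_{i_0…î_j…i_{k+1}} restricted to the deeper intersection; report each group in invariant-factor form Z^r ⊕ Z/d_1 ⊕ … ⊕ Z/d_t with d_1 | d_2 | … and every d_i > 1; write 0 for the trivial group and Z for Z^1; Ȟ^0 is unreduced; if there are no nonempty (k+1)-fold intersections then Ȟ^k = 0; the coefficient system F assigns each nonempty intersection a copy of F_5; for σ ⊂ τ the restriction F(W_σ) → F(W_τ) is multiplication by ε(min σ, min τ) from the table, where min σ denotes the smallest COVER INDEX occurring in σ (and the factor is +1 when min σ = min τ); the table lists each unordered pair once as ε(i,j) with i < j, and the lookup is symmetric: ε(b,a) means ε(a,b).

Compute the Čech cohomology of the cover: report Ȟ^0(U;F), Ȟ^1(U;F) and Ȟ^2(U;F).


nerve simplices:
  W12={x12,x13} W14={x3,x7,x16} W23={x4,x8,x9} W34={x1,x17}
C dims 4,4; δ0: rk_F5 3
degree 0: 4−3−0 = 1 → Ȟ^0 ≅ Z/5
degree 1: 4−0−3 = 1 → Ȟ^1 ≅ Z/5
degree 2: 0−0−0 = 0 → Ȟ^2 ≅ 0

Ȟ^0 = Z/5; Ȟ^1 = Z/5; Ȟ^2 = 0


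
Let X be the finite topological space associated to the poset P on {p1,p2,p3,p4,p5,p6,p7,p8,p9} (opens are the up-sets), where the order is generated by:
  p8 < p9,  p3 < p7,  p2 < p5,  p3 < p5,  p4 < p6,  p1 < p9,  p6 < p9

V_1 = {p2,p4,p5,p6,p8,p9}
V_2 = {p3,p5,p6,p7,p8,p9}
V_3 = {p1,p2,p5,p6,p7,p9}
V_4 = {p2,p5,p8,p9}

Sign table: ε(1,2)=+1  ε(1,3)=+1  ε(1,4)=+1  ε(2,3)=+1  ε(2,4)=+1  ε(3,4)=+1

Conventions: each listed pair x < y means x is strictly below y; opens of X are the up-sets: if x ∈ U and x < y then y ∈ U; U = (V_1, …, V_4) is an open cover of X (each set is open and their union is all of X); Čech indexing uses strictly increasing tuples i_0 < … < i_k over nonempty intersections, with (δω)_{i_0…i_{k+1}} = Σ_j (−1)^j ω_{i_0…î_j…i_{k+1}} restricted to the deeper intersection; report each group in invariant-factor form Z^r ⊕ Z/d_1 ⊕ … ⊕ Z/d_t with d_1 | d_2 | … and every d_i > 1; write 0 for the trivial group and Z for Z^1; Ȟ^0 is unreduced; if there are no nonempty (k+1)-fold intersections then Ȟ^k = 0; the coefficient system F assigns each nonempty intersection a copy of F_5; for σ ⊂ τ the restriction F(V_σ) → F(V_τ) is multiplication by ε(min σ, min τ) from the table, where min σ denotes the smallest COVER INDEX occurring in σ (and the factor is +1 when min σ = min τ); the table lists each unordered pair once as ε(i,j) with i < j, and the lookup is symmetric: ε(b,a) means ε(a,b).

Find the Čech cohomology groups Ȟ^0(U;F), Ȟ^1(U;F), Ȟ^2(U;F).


Ȟ^0(U;F) ≅ Z/5; Ȟ^1(U;F) ≅ 0; Ȟ^2(U;F) ≅ 0

nonempty intersections:
  V12={p5,p6,p8,p9} V13={p2,p5,p6,p9} V14={p2,p5,p8,p9} V23={p5,p6,p7,p9} V24={p5,p8,p9} V34={p2,p5,p9}
  V123={p5,p6,p9} V124={p5,p8,p9} V134={p2,p5,p9} V234={p5,p9}
  V1234={p5,p9}
C dims 4,6,4,1; δ0: rk_F5 3; δ1: rk_F5 3; δ2: rk_F5 1
Ȟ^0: (4−3)−0=1 ⇒ Z/5
Ȟ^1: (6−3)−3=0 ⇒ 0
Ȟ^2: (4−1)−3=0 ⇒ 0


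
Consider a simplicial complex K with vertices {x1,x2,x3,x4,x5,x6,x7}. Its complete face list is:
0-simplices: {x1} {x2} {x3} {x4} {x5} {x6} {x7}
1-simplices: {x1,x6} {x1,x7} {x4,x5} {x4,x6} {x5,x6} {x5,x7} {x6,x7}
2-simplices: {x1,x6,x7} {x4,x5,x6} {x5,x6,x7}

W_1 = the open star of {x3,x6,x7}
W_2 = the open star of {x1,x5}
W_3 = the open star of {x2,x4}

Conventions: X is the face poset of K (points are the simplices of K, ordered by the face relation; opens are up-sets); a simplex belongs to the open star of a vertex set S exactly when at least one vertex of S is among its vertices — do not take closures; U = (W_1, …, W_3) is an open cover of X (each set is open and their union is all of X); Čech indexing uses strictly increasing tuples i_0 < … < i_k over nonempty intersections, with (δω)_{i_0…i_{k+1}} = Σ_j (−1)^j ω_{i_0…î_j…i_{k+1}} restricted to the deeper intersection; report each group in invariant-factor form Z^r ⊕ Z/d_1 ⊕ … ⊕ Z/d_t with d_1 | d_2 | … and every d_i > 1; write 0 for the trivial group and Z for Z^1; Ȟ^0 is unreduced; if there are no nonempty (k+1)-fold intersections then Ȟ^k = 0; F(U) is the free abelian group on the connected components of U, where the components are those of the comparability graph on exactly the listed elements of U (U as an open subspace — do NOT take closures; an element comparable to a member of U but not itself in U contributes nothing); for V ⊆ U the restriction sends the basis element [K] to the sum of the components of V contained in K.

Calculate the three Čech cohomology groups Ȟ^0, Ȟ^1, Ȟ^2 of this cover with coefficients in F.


nerve of the cover:
  W1={{x3},{x6},{x7},{x1,x6},{x1,x7},{x4,x6},{x5,x6},{x5,x7},{x6,x7},{x1,x6,x7},{x4,x5,x6},{x5,x6,x7}} W2={{x1},{x5},{x1,x6},{x1,x7},{x4,x5},{x5,x6},{x5,x7},{x1,x6,x7},{x4,x5,x6},{x5,x6,x7}} W3={{x2},{x4},{x4,x5},{x4,x6},{x4,x5,x6}}
  W12={{x1,x6},{x1,x7},{x5,x6},{x5,x7},{x1,x6,x7},{x4,x5,x6},{x5,x6,x7}} W13={{x4,x6},{x4,x5,x6}} W23={{x4,x5},{x4,x5,x6}}
  W123={{x4,x5,x6}}
components per intersection:
  W1: {{x3}} {{x6},{x7},{x1,x6},{x1,x7},{x4,x6},{x5,x6},{x5,x7},{x6,x7},{x1,x6,x7},{x4,x5,x6},{x5,x6,x7}}
  W2: {{x1},{x1,x6},{x1,x7},{x1,x6,x7}} {{x5},{x4,x5},{x5,x6},{x5,x7},{x4,x5,x6},{x5,x6,x7}}
  W3: {{x2}} {{x4},{x4,x5},{x4,x6},{x4,x5,x6}}
  W12: {{x1,x6},{x1,x7},{x1,x6,x7}} {{x5,x6},{x5,x7},{x4,x5,x6},{x5,x6,x7}}
  W13: {{x4,x6},{x4,x5,x6}}
  W23: {{x4,x5},{x4,x5,x6}}
  W123: {{x4,x5,x6}}
C dims 6,4,1; δ0: rk 3, SNF 1^3; δ1: rk 1, SNF 1^1
Ȟ^0 = (6 − 3) − 0 = 3, so Ȟ^0 ≅ Z^3
Ȟ^1 = (4 − 1) − 3 = 0, so Ȟ^1 ≅ 0
Ȟ^2 = (1 − 0) − 1 = 0, so Ȟ^2 ≅ 0

Ȟ^0 ≅ Z^3, Ȟ^1 ≅ 0 and Ȟ^2 ≅ 0


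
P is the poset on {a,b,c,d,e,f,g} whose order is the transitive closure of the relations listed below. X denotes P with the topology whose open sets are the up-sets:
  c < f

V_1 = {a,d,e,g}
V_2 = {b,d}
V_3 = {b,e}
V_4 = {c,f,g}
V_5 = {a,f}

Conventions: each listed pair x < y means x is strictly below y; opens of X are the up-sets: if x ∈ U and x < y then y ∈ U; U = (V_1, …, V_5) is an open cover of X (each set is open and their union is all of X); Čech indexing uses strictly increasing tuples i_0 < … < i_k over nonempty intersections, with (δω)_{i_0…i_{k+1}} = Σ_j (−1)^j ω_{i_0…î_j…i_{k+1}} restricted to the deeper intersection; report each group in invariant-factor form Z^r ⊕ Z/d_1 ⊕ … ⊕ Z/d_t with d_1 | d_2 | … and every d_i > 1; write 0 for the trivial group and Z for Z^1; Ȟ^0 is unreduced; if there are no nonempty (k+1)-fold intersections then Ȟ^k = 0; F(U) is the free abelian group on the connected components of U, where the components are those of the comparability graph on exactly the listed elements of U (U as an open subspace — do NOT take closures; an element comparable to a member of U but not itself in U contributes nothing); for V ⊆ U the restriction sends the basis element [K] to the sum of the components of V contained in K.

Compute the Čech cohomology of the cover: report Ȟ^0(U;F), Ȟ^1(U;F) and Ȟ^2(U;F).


Ȟ^0(U;F) ≅ Z^6,  Ȟ^1(U;F) ≅ 0,  Ȟ^2(U;F) ≅ 0

nonempty intersections:
  V12={d} V13={e} V14={g} V15={a} V23={b} V45={f}
components per intersection:
  V1: {a} {d} {e} {g}
  V2: {b} {d}
  V3: {b} {e}
  V4: {c,f} {g}
  V5: {a} {f}
  V12: {d}
  V13: {e}
  V14: {g}
  V15: {a}
  V23: {b}
  V45: {f}
C dims 12,6; δ0: rk 6, SNF 1^6
Ȟ^0: (12−6)−0=6 ⇒ Z^6
Ȟ^1: (6−0)−6=0 ⇒ 0
Ȟ^2: (0−0)−0=0 ⇒ 0


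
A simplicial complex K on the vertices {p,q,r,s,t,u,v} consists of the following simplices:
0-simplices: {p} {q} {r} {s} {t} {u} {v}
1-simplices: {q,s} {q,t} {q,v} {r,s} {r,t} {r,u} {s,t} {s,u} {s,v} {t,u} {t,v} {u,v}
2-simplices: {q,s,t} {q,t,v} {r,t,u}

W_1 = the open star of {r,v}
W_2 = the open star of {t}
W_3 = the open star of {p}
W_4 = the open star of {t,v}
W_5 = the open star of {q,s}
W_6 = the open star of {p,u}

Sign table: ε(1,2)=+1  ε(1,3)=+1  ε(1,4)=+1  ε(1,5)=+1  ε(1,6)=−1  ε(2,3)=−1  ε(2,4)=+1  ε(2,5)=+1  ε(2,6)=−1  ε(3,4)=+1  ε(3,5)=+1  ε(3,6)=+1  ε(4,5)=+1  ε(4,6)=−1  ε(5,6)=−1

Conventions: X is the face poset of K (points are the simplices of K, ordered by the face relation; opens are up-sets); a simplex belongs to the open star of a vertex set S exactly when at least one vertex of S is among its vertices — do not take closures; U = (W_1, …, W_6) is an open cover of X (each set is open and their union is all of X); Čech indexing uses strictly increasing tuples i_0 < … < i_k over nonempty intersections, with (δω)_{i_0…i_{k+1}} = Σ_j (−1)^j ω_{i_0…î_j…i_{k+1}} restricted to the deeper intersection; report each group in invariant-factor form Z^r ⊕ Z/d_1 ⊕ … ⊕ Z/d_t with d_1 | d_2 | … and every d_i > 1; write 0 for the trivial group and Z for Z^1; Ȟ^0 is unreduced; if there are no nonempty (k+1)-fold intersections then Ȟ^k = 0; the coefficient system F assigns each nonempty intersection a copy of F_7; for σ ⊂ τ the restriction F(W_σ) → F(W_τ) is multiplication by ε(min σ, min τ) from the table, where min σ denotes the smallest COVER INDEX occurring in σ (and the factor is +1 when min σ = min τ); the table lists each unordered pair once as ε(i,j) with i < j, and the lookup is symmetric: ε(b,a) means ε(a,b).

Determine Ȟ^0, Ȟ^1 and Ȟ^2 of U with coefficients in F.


nonempty intersections:
  W1={{r},{v},{q,v},{r,s},{r,t},{r,u},{s,v},{t,v},{u,v},{q,t,v},{r,t,u}} W2={{t},{q,t},{r,t},{s,t},{t,u},{t,v},{q,s,t},{q,t,v},{r,t,u}} W3={{p}} W4={{t},{v},{q,t},{q,v},{r,t},{s,t},{s,v},{t,u},{t,v},{u,v},{q,s,t},{q,t,v},{r,t,u}} W5={{q},{s},{q,s},{q,t},{q,v},{r,s},{s,t},{s,u},{s,v},{q,s,t},{q,t,v}} W6={{p},{u},{r,u},{s,u},{t,u},{u,v},{r,t,u}}
  W12={{r,t},{t,v},{q,t,v},{r,t,u}} W14={{v},{q,v},{r,t},{s,v},{t,v},{u,v},{q,t,v},{r,t,u}} W15={{q,v},{r,s},{s,v},{q,t,v}} W16={{r,u},{u,v},{r,t,u}} W24={{t},{q,t},{r,t},{s,t},{t,u},{t,v},{q,s,t},{q,t,v},{r,t,u}} W25={{q,t},{s,t},{q,s,t},{q,t,v}} W26={{t,u},{r,t,u}} W36={{p}} W45={{q,t},{q,v},{s,t},{s,v},{q,s,t},{q,t,v}} W46={{t,u},{u,v},{r,t,u}} W56={{s,u}}
  W124={{r,t},{t,v},{q,t,v},{r,t,u}} W125={{q,t,v}} W126={{r,t,u}} W145={{q,v},{s,v},{q,t,v}} W146={{u,v},{r,t,u}} W245={{q,t},{s,t},{q,s,t},{q,t,v}} W246={{t,u},{r,t,u}}
  W1245={{q,t,v}} W1246={{r,t,u}}
C dims 6,11,7,2; δ0: rk_F7 5; δ1: rk_F7 5; δ2: rk_F7 2
Ȟ^0: (6−5)−0=1 ⇒ Z/7
Ȟ^1: (11−5)−5=1 ⇒ Z/7
Ȟ^2: (7−2)−5=0 ⇒ 0

Ȟ^0 = Z/7, Ȟ^1 = Z/7, Ȟ^2 = 0


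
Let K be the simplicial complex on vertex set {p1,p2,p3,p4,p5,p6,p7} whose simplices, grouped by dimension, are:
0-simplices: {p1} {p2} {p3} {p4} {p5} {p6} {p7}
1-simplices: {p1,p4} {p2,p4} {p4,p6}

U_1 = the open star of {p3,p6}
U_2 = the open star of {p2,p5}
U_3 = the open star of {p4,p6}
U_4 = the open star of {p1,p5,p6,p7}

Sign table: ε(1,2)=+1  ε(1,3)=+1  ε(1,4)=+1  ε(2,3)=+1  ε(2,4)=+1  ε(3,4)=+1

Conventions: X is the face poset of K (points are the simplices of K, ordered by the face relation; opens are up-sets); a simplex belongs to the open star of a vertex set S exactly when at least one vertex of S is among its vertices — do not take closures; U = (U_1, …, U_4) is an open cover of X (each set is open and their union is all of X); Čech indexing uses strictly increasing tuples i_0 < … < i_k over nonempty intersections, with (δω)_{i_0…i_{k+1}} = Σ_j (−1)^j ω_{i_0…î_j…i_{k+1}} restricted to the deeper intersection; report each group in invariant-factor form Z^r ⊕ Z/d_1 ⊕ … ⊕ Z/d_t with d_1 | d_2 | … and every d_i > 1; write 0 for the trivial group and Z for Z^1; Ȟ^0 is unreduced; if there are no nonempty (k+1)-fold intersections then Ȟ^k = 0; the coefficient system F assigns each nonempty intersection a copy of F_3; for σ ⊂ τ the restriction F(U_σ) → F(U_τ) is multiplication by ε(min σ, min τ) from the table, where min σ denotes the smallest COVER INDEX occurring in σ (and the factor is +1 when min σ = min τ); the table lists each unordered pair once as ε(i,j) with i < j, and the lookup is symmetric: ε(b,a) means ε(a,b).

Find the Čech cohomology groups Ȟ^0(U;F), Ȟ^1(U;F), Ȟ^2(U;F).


Ȟ^0 = Z/3, Ȟ^1 = Z/3 and Ȟ^2 = 0

nerve simplices:
  U1={{p3},{p6},{p4,p6}} U2={{p2},{p5},{p2,p4}} U3={{p4},{p6},{p1,p4},{p2,p4},{p4,p6}} U4={{p1},{p5},{p6},{p7},{p1,p4},{p4,p6}}
  U13={{p6},{p4,p6}} U14={{p6},{p4,p6}} U23={{p2,p4}} U24={{p5}} U34={{p6},{p1,p4},{p4,p6}}
  U134={{p6},{p4,p6}}
C dims 4,5,1; δ0: rk_F3 3; δ1: rk_F3 1
degree 0: 4−3−0 = 1 → Ȟ^0 ≅ Z/3
degree 1: 5−1−3 = 1 → Ȟ^1 ≅ Z/3
degree 2: 1−0−1 = 0 → Ȟ^2 ≅ 0


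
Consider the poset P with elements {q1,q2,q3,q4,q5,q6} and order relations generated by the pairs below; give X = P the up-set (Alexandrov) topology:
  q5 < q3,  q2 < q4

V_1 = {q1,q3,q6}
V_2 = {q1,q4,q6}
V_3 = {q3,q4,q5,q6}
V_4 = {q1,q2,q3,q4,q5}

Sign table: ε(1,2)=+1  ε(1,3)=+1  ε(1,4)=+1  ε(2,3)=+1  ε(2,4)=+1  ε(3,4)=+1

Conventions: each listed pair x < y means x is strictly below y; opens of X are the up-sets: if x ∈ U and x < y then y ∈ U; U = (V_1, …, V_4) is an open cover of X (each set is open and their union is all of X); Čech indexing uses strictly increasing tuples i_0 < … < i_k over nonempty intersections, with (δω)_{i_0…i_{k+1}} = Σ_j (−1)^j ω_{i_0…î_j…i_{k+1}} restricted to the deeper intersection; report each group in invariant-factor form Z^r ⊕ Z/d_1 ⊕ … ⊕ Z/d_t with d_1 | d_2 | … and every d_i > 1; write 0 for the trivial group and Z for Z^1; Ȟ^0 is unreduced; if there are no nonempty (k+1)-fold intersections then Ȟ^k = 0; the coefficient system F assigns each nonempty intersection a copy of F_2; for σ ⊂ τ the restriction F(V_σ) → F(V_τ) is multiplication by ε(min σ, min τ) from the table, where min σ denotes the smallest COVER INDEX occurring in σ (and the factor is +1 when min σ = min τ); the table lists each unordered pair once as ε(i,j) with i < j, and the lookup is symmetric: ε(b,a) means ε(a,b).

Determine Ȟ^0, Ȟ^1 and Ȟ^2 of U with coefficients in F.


intersection data:
  V12={q1,q6} V13={q3,q6} V14={q1,q3} V23={q4,q6} V24={q1,q4} V34={q3,q4,q5}
  V123={q6} V124={q1} V134={q3} V234={q4}
C dims 4,6,4; δ0: rk_F2 3; δ1: rk_F2 3
Ȟ^0 = (4 − 3) − 0 = 1, so Ȟ^0 ≅ Z/2
Ȟ^1 = (6 − 3) − 3 = 0, so Ȟ^1 ≅ 0
Ȟ^2 = (4 − 0) − 3 = 1, so Ȟ^2 ≅ Z/2

Ȟ^0(U;F) ≅ Z/2,  Ȟ^1(U;F) ≅ 0,  Ȟ^2(U;F) ≅ Z/2


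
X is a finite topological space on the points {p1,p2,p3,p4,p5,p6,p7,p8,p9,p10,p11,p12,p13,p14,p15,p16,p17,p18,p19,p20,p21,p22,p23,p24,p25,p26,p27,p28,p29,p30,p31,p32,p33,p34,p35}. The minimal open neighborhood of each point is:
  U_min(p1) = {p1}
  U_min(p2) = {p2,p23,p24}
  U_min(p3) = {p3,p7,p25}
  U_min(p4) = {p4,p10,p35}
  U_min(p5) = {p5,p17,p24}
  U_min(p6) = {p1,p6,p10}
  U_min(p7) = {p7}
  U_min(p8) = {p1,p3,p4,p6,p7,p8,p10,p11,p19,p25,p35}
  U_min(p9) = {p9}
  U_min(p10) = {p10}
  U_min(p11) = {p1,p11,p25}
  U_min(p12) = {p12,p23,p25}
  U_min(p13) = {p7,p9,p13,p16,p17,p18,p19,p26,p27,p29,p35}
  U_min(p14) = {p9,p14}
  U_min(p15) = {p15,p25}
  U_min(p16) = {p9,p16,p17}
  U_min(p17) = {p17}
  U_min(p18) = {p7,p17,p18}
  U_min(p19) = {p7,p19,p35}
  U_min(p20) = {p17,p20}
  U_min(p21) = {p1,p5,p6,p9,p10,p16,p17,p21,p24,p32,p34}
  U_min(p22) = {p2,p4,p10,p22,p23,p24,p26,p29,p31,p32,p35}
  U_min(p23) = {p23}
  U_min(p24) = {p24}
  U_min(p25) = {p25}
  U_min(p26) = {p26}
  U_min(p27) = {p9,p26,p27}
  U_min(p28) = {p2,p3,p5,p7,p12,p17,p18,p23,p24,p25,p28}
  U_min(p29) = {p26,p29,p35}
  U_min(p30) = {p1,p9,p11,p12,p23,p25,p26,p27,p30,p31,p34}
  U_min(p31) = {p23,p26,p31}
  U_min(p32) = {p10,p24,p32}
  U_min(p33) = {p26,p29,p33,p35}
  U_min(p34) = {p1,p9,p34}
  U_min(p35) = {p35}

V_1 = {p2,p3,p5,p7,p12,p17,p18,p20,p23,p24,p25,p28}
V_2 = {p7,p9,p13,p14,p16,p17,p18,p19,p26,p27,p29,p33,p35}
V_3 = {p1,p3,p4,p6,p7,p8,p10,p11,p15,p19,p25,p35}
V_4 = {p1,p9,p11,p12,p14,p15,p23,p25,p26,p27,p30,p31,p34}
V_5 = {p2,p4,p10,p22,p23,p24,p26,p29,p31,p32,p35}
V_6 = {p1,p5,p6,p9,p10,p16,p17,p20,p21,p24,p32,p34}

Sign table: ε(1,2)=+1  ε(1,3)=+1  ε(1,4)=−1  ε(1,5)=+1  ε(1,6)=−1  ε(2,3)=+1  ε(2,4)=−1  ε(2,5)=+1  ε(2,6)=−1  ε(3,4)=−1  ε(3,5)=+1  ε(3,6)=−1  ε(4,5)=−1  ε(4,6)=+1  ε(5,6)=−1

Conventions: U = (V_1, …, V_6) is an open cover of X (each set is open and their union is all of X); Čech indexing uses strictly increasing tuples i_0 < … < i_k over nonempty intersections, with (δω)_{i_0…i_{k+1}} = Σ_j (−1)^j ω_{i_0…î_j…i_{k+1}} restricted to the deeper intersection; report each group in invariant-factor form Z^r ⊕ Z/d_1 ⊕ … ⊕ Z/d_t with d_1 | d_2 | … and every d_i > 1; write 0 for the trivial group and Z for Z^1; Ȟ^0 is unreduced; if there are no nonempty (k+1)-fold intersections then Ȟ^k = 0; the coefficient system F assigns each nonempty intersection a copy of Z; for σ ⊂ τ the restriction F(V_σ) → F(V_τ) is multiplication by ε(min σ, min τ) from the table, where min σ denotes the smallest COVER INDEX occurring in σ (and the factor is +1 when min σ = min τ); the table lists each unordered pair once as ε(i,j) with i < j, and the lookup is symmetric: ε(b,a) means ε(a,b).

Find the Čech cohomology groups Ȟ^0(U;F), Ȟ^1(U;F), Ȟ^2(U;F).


intersection data:
  V12={p7,p17,p18} V13={p3,p7,p25} V14={p12,p23,p25} V15={p2,p23,p24} V16={p5,p17,p20,p24} V23={p7,p19,p35} V24={p9,p14,p26,p27} V25={p26,p29,p35} V26={p9,p16,p17} V34={p1,p11,p15,p25} V35={p4,p10,p35} V36={p1,p6,p10} V45={p23,p26,p31} V46={p1,p9,p34} V56={p10,p24,p32}
  V123={p7} V126={p17} V134={p25} V145={p23} V156={p24} V235={p35} V245={p26} V246={p9} V346={p1} V356={p10}
C dims 6,15,10; δ0: rk 5, SNF 1^5; δ1: rk 10, SNF 1^9·2
Ȟ^0 = (6 − 5) − 0 = 1, so Ȟ^0 ≅ Z
Ȟ^1 = (15 − 10) − 5 = 0, so Ȟ^1 ≅ 0
Ȟ^2 = (10 − 0) − 10 = 0 plus torsion [2], so Ȟ^2 ≅ Z/2

Ȟ^0(U;F) ≅ Z; Ȟ^1(U;F) ≅ 0; Ȟ^2(U;F) ≅ Z/2


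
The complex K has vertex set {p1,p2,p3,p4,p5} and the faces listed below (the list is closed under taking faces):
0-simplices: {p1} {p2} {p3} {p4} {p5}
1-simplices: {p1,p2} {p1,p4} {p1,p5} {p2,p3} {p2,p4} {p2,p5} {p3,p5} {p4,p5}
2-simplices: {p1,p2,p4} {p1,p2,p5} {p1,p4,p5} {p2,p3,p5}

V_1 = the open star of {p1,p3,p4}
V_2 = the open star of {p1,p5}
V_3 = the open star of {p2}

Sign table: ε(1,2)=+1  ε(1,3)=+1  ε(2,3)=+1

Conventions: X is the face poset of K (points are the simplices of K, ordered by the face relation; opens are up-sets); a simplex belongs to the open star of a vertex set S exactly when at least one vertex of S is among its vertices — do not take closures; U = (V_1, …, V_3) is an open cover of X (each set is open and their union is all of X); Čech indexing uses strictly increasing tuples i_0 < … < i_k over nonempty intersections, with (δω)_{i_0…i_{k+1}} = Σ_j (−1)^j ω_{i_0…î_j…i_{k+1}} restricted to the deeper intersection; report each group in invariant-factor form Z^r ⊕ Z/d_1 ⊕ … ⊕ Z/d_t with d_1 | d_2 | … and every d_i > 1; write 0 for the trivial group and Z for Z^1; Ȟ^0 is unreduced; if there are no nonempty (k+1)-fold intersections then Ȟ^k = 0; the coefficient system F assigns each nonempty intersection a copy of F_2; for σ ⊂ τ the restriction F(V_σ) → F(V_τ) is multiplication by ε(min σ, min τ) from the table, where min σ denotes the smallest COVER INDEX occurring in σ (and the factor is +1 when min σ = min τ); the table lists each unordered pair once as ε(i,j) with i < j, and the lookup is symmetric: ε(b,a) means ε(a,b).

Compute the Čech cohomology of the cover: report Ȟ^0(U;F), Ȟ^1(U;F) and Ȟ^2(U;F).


nonempty overlaps:
  V1={{p1},{p3},{p4},{p1,p2},{p1,p4},{p1,p5},{p2,p3},{p2,p4},{p3,p5},{p4,p5},{p1,p2,p4},{p1,p2,p5},{p1,p4,p5},{p2,p3,p5}} V2={{p1},{p5},{p1,p2},{p1,p4},{p1,p5},{p2,p5},{p3,p5},{p4,p5},{p1,p2,p4},{p1,p2,p5},{p1,p4,p5},{p2,p3,p5}} V3={{p2},{p1,p2},{p2,p3},{p2,p4},{p2,p5},{p1,p2,p4},{p1,p2,p5},{p2,p3,p5}}
  V12={{p1},{p1,p2},{p1,p4},{p1,p5},{p3,p5},{p4,p5},{p1,p2,p4},{p1,p2,p5},{p1,p4,p5},{p2,p3,p5}} V13={{p1,p2},{p2,p3},{p2,p4},{p1,p2,p4},{p1,p2,p5},{p2,p3,p5}} V23={{p1,p2},{p2,p5},{p1,p2,p4},{p1,p2,p5},{p2,p3,p5}}
  V123={{p1,p2},{p1,p2,p4},{p1,p2,p5},{p2,p3,p5}}
C dims 3,3,1; δ0: rk_F2 2; δ1: rk_F2 1
degree 0: 3−2−0 = 1 → Ȟ^0 ≅ Z/2
degree 1: 3−1−2 = 0 → Ȟ^1 ≅ 0
degree 2: 1−0−1 = 0 → Ȟ^2 ≅ 0

Ȟ^0(U;F) ≅ Z/2,  Ȟ^1(U;F) ≅ 0,  Ȟ^2(U;F) ≅ 0


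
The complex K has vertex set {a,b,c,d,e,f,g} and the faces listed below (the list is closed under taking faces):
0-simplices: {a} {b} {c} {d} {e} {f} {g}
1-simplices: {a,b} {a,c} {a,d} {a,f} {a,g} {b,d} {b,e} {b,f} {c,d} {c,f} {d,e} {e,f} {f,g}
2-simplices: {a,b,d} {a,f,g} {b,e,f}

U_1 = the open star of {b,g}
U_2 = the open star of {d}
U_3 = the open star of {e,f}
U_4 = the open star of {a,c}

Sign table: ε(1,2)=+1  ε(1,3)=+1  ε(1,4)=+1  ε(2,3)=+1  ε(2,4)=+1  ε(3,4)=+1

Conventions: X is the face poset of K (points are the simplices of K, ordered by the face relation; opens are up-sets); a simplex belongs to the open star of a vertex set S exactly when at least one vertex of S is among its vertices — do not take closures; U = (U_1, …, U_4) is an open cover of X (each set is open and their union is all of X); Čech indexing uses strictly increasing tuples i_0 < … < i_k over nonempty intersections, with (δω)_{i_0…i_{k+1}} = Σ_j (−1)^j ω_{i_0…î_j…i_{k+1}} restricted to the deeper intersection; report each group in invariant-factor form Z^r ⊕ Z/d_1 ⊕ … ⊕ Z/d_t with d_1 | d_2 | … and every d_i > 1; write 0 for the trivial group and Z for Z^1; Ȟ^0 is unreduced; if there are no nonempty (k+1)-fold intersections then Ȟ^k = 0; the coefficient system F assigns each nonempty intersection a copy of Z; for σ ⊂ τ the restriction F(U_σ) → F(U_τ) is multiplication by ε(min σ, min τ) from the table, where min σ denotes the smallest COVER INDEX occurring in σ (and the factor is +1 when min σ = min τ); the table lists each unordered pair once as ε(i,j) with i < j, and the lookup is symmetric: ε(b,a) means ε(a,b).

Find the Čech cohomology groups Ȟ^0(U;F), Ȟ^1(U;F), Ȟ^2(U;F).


Ȟ^0 = Z,  Ȟ^1 = Z,  Ȟ^2 = 0

intersection data:
  U1={{b},{g},{a,b},{a,g},{b,d},{b,e},{b,f},{f,g},{a,b,d},{a,f,g},{b,e,f}} U2={{d},{a,d},{b,d},{c,d},{d,e},{a,b,d}} U3={{e},{f},{a,f},{b,e},{b,f},{c,f},{d,e},{e,f},{f,g},{a,f,g},{b,e,f}} U4={{a},{c},{a,b},{a,c},{a,d},{a,f},{a,g},{c,d},{c,f},{a,b,d},{a,f,g}}
  U12={{b,d},{a,b,d}} U13={{b,e},{b,f},{f,g},{a,f,g},{b,e,f}} U14={{a,b},{a,g},{a,b,d},{a,f,g}} U23={{d,e}} U24={{a,d},{c,d},{a,b,d}} U34={{a,f},{c,f},{a,f,g}}
  U124={{a,b,d}} U134={{a,f,g}}
C dims 4,6,2; δ0: rk 3, SNF 1^3; δ1: rk 2, SNF 1^2
Ȟ^0 = (4 − 3) − 0 = 1, so Ȟ^0 ≅ Z
Ȟ^1 = (6 − 2) − 3 = 1, so Ȟ^1 ≅ Z
Ȟ^2 = (2 − 0) − 2 = 0, so Ȟ^2 ≅ 0


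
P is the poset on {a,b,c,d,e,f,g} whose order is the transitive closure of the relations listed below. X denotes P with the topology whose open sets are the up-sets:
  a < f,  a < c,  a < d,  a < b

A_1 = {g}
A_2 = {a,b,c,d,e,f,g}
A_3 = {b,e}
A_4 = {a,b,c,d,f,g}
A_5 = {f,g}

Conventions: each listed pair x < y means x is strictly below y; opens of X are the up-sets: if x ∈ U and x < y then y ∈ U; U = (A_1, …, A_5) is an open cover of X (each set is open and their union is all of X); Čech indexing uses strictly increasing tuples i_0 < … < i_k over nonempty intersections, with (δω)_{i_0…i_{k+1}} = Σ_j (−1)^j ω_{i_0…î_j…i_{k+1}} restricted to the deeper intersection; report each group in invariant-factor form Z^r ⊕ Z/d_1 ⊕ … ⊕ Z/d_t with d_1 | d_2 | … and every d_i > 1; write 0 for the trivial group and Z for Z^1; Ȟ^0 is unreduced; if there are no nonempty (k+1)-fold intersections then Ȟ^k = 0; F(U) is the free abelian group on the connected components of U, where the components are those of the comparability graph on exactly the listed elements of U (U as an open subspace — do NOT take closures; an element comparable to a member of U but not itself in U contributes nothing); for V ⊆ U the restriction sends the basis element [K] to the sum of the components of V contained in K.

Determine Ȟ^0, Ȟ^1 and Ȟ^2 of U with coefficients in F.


nerve simplices:
  A12={g} A14={g} A15={g} A23={b,e} A24={a,b,c,d,f,g} A25={f,g} A34={b} A45={f,g}
  A124={g} A125={g} A145={g} A234={b} A245={f,g}
  A1245={g}
components per intersection:
  A1: {g}
  A2: {a,b,c,d,f} {e} {g}
  A3: {b} {e}
  A4: {a,b,c,d,f} {g}
  A5: {f} {g}
  A12: {g}
  A14: {g}
  A15: {g}
  A23: {b} {e}
  A24: {a,b,c,d,f} {g}
  A25: {f} {g}
  A34: {b}
  A45: {f} {g}
  A124: {g}
  A125: {g}
  A145: {g}
  A234: {b}
  A245: {f} {g}
  A1245: {g}
C dims 10,12,6,1; δ0: rk 7, SNF 1^7; δ1: rk 5, SNF 1^5; δ2: rk 1, SNF 1^1
degree 0: 10−7−0 = 3 → Ȟ^0 ≅ Z^3
degree 1: 12−5−7 = 0 → Ȟ^1 ≅ 0
degree 2: 6−1−5 = 0 → Ȟ^2 ≅ 0

Ȟ^0(U;F) ≅ Z^3, Ȟ^1(U;F) ≅ 0, Ȟ^2(U;F) ≅ 0
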